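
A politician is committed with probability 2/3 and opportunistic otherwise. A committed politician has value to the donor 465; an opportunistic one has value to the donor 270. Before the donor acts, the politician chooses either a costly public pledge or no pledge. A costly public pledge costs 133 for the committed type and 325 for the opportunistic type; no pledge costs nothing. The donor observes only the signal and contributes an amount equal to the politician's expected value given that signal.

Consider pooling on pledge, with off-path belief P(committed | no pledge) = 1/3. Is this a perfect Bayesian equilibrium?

On the equilibrium path (pledge) the donor holds the prior 2/3 and pays 2/3·465 + 1/3·270 = 400. Off-path (no pledge) belief 1/3 gives 1/3·465 + 2/3·270 = 335.
Committed: pledge gives 400 − 133 = 267; no pledge gives 335 − 0 = 335. Deviates. ✗
Opportunistic: pledge gives 400 − 325 = 75; no pledge gives 335 − 0 = 335. Deviates. ✗

No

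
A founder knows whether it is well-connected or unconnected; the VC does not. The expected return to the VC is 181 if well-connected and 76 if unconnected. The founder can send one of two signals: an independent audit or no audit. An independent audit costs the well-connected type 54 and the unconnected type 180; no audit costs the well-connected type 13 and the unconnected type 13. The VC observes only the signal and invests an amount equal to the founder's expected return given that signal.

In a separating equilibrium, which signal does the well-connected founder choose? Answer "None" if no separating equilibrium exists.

Try well-connected → audit, unconnected → no audit:
  If types separate, audit earns payment 181 and no audit earns 76.
  Well-connected: audit gives 181 − 54 = 127; no audit gives 76 − 13 = 63. No deviation. ✓
  Unconnected: no audit gives 76 − 13 = 63; audit gives 181 − 180 = 1. No deviation. ✓
Both hold — the well-connected type sends audit.

audit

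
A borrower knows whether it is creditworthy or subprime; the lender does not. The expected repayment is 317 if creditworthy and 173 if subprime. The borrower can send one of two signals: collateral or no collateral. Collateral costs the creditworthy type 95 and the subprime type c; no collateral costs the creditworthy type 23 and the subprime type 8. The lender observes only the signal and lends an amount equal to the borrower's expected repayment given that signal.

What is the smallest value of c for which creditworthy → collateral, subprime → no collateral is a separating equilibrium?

152

Under separation: collateral → creditworthy (pays 317); no collateral → subprime (pays 173).
Creditworthy: 317 − 95 = 222 ≥ 173 − 23 = 150. Holds regardless of c. ✓
Subprime: 173 − 8 ≥ 317 − c, so c ≥ 317 − 165 = 152.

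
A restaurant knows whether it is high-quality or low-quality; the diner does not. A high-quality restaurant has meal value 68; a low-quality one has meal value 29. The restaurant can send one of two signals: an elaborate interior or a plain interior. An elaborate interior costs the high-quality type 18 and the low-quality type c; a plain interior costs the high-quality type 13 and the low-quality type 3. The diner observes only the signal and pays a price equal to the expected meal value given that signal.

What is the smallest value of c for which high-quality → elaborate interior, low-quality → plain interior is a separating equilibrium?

42

Under separation: elaborate interior → high-quality (pays 68); plain interior → low-quality (pays 29).
High-quality: 68 − 18 = 50 ≥ 29 − 13 = 16. Holds regardless of c. ✓
Low-quality: 29 − 3 ≥ 68 − c, so c ≥ 68 − 26 = 42.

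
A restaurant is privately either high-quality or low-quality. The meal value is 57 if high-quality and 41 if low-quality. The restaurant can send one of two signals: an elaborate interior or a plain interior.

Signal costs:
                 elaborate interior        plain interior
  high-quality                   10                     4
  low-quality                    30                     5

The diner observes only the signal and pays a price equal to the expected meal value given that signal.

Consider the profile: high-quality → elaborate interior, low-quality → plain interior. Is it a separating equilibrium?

Under separation the diner infers type exactly: elaborate interior → high-quality (pays 57), plain interior → low-quality (pays 41).
High-quality: elaborate interior gives 57 − 10 = 47; plain interior gives 41 − 4 = 37. No deviation. ✓
Low-quality: plain interior gives 41 − 5 = 36; elaborate interior gives 57 − 30 = 27. No deviation. ✓
Both incentive constraints hold.

Yes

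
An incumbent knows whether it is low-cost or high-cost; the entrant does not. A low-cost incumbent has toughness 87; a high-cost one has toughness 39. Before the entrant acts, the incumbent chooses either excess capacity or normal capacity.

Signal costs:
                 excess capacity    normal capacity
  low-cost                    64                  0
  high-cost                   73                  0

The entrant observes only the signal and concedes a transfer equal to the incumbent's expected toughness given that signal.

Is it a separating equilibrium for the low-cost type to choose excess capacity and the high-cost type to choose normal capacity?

If types separate, excess capacity earns payment 87 and normal capacity earns 39.
Low-cost: excess capacity gives 87 − 64 = 23; normal capacity gives 39 − 0 = 39. Would deviate. ✗
High-cost: normal capacity gives 39 − 0 = 39; excess capacity gives 87 − 73 = 14. No deviation. ✓

No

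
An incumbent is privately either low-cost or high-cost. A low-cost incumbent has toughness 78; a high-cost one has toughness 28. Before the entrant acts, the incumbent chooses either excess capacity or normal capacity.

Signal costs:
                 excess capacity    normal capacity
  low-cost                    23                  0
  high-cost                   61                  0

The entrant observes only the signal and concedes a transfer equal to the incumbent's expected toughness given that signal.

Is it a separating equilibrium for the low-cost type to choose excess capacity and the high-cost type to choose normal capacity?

If types separate, excess capacity earns payment 78 and normal capacity earns 28.
Low-cost: excess capacity gives 78 − 23 = 55; normal capacity gives 28 − 0 = 28. No deviation. ✓
High-cost: normal capacity gives 28 − 0 = 28; excess capacity gives 78 − 61 = 17. No deviation. ✓
Both incentive constraints hold.

Yes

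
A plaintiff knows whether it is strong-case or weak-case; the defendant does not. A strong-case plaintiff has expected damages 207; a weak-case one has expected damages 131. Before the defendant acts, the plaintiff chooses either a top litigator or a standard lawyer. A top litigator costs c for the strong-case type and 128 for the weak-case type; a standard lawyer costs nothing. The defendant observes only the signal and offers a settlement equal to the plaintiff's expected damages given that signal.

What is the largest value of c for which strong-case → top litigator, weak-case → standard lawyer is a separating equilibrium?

76

Under separation: top litigator → strong-case (pays 207); standard lawyer → weak-case (pays 131).
Weak-case: 131 − 0 = 131 ≥ 207 − 128 = 79. Holds regardless of c. ✓
Strong-case: 207 − c ≥ 131 − 0, so c ≤ 207 − 131 = 76.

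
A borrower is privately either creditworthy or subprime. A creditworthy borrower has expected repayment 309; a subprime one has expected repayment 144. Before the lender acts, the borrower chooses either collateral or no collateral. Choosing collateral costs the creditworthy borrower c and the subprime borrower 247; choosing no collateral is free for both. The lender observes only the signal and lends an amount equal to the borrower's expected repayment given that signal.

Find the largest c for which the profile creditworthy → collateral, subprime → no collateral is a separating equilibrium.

Under separation: collateral → creditworthy (pays 309); no collateral → subprime (pays 144).
Subprime: 144 − 0 = 144 ≥ 309 − 247 = 62. Holds regardless of c. ✓
Creditworthy: 309 − c ≥ 144 − 0, so c ≤ 309 − 144 = 165.

165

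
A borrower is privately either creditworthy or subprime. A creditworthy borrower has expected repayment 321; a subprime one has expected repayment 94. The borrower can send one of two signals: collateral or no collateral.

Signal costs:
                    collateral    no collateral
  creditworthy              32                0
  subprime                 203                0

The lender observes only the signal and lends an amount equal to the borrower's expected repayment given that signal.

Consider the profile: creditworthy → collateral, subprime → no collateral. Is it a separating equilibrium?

No

If types separate, collateral earns payment 321 and no collateral earns 94.
Creditworthy: collateral gives 321 − 32 = 289; no collateral gives 94 − 0 = 94. No deviation. ✓
Subprime: no collateral gives 94 − 0 = 94; collateral gives 321 − 203 = 118. Would deviate. ✗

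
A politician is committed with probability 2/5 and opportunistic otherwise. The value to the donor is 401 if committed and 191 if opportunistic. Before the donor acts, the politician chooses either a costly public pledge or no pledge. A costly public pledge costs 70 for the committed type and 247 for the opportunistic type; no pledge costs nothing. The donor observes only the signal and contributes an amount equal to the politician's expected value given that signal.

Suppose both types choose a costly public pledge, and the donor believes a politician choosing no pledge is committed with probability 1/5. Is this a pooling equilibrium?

On the equilibrium path (pledge) the donor holds the prior 2/5 and pays 2/5·401 + 3/5·191 = 275. Off-path (no pledge) belief 1/5 gives 1/5·401 + 4/5·191 = 233.
Committed: pledge gives 275 − 70 = 205; no pledge gives 233 − 0 = 233. Deviates. ✗
Opportunistic: pledge gives 275 − 247 = 28; no pledge gives 233 − 0 = 233. Deviates. ✗

No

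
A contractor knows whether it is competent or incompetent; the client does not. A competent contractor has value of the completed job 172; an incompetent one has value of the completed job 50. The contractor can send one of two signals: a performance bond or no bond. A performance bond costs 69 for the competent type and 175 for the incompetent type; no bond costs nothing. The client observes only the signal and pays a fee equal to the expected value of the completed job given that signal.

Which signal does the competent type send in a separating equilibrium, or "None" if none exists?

Try competent → bond, incompetent → no bond:
  If types separate, bond earns payment 172 and no bond earns 50.
  Competent: bond gives 172 − 69 = 103; no bond gives 50 − 0 = 50. No deviation. ✓
  Incompetent: no bond gives 50 − 0 = 50; bond gives 172 − 175 = -3. No deviation. ✓
Both hold — the competent type sends bond.

bond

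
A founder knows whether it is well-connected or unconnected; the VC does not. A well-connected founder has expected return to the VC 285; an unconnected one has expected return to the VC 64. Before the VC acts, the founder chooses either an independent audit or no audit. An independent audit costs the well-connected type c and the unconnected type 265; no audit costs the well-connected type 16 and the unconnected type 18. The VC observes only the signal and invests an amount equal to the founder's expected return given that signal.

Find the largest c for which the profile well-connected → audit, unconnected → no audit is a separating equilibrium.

237

Under separation: audit → well-connected (pays 285); no audit → unconnected (pays 64).
Unconnected: 64 − 18 = 46 ≥ 285 − 265 = 20. Holds regardless of c. ✓
Well-connected: 285 − c ≥ 64 − 16, so c ≤ 285 − 48 = 237.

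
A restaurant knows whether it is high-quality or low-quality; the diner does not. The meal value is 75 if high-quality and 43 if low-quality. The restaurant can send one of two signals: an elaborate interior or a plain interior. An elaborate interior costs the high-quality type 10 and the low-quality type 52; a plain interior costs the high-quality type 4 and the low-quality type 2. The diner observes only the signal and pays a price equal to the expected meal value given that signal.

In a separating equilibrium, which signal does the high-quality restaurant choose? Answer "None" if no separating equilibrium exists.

elaborate interior

Try high-quality → elaborate interior, low-quality → plain interior:
  Under separation the diner infers type exactly: elaborate interior → high-quality (pays 75), plain interior → low-quality (pays 43).
  High-quality: elaborate interior gives 75 − 10 = 65; plain interior gives 43 − 4 = 39. No deviation. ✓
  Low-quality: plain interior gives 43 − 2 = 41; elaborate interior gives 75 − 52 = 23. No deviation. ✓
Both hold — the high-quality type sends elaborate interior.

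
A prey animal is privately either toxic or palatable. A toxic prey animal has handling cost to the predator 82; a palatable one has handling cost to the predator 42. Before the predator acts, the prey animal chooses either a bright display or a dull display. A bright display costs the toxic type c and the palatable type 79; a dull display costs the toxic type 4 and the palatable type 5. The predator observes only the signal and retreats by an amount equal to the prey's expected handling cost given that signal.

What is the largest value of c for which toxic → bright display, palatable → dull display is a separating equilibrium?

Under separation: bright display → toxic (pays 82); dull display → palatable (pays 42).
Palatable: 42 − 5 = 37 ≥ 82 − 79 = 3. Holds regardless of c. ✓
Toxic: 82 − c ≥ 42 − 4, so c ≤ 82 − 38 = 44.

44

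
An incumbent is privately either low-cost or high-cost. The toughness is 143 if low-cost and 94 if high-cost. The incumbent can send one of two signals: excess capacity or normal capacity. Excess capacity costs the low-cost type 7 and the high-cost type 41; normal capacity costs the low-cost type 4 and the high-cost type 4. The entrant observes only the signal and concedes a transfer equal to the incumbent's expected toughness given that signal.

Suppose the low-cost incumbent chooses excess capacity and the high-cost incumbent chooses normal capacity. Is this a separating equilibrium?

No

Under separation the entrant infers type exactly: excess capacity → low-cost (pays 143), normal capacity → high-cost (pays 94).
Low-cost: excess capacity gives 143 − 7 = 136; normal capacity gives 94 − 4 = 90. No deviation. ✓
High-cost: normal capacity gives 94 − 4 = 90; excess capacity gives 143 − 41 = 102. Would deviate. ✗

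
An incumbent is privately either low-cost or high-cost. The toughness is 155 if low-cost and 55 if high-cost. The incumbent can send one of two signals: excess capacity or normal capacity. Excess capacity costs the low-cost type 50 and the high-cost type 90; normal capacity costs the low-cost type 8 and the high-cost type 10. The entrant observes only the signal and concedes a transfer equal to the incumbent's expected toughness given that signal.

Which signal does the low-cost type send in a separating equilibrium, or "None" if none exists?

Try low-cost → excess capacity, high-cost → normal capacity:
  If types separate, excess capacity earns payment 155 and normal capacity earns 55.
  Low-cost: excess capacity gives 155 − 50 = 105; normal capacity gives 55 − 8 = 47. No deviation. ✓
  High-cost: normal capacity gives 55 − 10 = 45; excess capacity gives 155 − 90 = 65. Would deviate. ✗
Try low-cost → normal capacity, high-cost → excess capacity:
  If types separate, normal capacity earns payment 155 and excess capacity earns 55.
  Low-cost: normal capacity gives 155 − 8 = 147; excess capacity gives 55 − 50 = 5. No deviation. ✓
  High-cost: excess capacity gives 55 − 90 = -35; normal capacity gives 155 − 10 = 145. Would deviate. ✗
Neither assignment is incentive-compatible.

None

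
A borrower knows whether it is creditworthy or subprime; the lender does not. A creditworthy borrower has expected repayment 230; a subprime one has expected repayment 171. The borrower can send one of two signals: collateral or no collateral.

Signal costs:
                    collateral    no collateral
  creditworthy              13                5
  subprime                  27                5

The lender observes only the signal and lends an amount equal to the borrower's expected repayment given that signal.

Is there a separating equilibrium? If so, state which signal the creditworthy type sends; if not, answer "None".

None

Try creditworthy → collateral, subprime → no collateral:
  If types separate, collateral earns payment 230 and no collateral earns 171.
  Creditworthy: collateral gives 230 − 13 = 217; no collateral gives 171 − 5 = 166. No deviation. ✓
  Subprime: no collateral gives 171 − 5 = 166; collateral gives 230 − 27 = 203. Would deviate. ✗
Try creditworthy → no collateral, subprime → collateral:
  If types separate, no collateral earns payment 230 and collateral earns 171.
  Creditworthy: no collateral gives 230 − 5 = 225; collateral gives 171 − 13 = 158. No deviation. ✓
  Subprime: collateral gives 171 − 27 = 144; no collateral gives 230 − 5 = 225. Would deviate. ✗
Neither assignment is incentive-compatible.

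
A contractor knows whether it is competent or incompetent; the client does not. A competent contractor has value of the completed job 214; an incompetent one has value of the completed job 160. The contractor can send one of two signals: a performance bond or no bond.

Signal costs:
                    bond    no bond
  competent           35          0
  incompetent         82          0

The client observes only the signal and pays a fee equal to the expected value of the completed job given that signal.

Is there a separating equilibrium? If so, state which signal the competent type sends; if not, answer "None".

Try competent → bond, incompetent → no bond:
  If types separate, bond earns payment 214 and no bond earns 160.
  Competent: bond gives 214 − 35 = 179; no bond gives 160 − 0 = 160. No deviation. ✓
  Incompetent: no bond gives 160 − 0 = 160; bond gives 214 − 82 = 132. No deviation. ✓
Both hold — the competent type sends bond.

bond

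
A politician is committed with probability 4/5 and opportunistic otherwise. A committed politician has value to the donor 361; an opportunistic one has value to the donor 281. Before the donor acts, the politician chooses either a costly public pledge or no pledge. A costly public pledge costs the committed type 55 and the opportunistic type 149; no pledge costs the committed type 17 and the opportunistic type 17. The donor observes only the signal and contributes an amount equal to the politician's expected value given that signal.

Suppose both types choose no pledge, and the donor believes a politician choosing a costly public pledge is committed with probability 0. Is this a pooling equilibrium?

On the equilibrium path (no pledge) the donor holds the prior 4/5 and pays 4/5·361 + 1/5·281 = 345. Off-path (pledge) belief 0 gives 0·361 + 1·281 = 281.
Committed: no pledge gives 345 − 17 = 328; pledge gives 281 − 55 = 226. Stays. ✓
Opportunistic: no pledge gives 345 − 17 = 328; pledge gives 281 − 149 = 132. Stays. ✓
Beliefs are Bayes-consistent on-path and both types best-respond.

Yes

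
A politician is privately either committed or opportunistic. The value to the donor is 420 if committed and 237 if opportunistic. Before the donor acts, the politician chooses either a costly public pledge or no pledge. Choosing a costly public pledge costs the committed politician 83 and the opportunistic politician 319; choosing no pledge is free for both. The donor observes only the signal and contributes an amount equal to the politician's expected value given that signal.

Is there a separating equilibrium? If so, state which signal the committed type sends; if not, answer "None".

Try committed → pledge, opportunistic → no pledge:
  If types separate, pledge earns payment 420 and no pledge earns 237.
  Committed: pledge gives 420 − 83 = 337; no pledge gives 237 − 0 = 237. No deviation. ✓
  Opportunistic: no pledge gives 237 − 0 = 237; pledge gives 420 − 319 = 101. No deviation. ✓
Both hold — the committed type sends pledge.

pledge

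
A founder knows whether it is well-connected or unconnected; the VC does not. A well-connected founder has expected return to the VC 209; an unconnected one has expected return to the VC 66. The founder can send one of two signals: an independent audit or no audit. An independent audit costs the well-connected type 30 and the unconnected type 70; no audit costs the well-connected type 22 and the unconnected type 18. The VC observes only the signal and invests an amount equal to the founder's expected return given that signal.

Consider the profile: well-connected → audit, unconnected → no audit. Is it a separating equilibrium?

No

If types separate, audit earns payment 209 and no audit earns 66.
Well-connected: audit gives 209 − 30 = 179; no audit gives 66 − 22 = 44. No deviation. ✓
Unconnected: no audit gives 66 − 18 = 48; audit gives 209 − 70 = 139. Would deviate. ✗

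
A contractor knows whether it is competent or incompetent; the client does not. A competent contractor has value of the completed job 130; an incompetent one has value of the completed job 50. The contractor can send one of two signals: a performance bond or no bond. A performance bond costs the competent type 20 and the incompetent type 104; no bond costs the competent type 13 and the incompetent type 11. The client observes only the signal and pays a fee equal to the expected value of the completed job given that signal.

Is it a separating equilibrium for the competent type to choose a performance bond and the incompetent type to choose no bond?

Yes

If types separate, bond earns payment 130 and no bond earns 50.
Competent: bond gives 130 − 20 = 110; no bond gives 50 − 13 = 37. No deviation. ✓
Incompetent: no bond gives 50 − 11 = 39; bond gives 130 − 104 = 26. No deviation. ✓
Both incentive constraints hold.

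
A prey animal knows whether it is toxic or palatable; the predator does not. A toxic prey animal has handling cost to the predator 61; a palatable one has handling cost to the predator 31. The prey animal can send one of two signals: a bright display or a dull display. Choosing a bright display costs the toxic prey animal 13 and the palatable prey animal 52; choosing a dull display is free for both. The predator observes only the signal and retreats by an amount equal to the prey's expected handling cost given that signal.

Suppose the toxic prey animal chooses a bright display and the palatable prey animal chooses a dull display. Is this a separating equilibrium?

Yes

Under separation the predator infers type exactly: bright display → toxic (pays 61), dull display → palatable (pays 31).
Toxic: bright display gives 61 − 13 = 48; dull display gives 31 − 0 = 31. No deviation. ✓
Palatable: dull display gives 31 − 0 = 31; bright display gives 61 − 52 = 9. No deviation. ✓
Neither type gains from mimicking the other.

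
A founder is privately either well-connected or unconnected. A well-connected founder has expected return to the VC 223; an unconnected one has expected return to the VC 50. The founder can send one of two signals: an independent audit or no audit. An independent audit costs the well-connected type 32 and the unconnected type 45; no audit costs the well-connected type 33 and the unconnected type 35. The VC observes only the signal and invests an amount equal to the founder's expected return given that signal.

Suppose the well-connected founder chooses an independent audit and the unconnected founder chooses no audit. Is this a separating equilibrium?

No

If types separate, audit earns payment 223 and no audit earns 50.
Well-connected: audit gives 223 − 32 = 191; no audit gives 50 − 33 = 17. No deviation. ✓
Unconnected: no audit gives 50 − 35 = 15; audit gives 223 − 45 = 178. Would deviate. ✗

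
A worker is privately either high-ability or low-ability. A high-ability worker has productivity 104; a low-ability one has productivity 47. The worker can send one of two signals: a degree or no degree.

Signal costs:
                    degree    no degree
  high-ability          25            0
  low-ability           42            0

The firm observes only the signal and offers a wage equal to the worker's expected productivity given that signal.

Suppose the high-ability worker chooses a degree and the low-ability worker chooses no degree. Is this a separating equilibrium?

If types separate, degree earns payment 104 and no degree earns 47.
High-ability: degree gives 104 − 25 = 79; no degree gives 47 − 0 = 47. No deviation. ✓
Low-ability: no degree gives 47 − 0 = 47; degree gives 104 − 42 = 62. Would deviate. ✗

No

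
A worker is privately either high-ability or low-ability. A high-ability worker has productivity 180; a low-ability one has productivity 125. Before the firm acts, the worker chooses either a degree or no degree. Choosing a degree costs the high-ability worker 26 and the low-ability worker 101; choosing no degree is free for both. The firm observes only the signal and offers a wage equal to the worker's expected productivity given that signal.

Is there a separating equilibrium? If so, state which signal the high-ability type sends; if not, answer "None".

Try high-ability → degree, low-ability → no degree:
  If types separate, degree earns payment 180 and no degree earns 125.
  High-ability: degree gives 180 − 26 = 154; no degree gives 125 − 0 = 125. No deviation. ✓
  Low-ability: no degree gives 125 − 0 = 125; degree gives 180 − 101 = 79. No deviation. ✓
Both hold — the high-ability type sends degree.

degree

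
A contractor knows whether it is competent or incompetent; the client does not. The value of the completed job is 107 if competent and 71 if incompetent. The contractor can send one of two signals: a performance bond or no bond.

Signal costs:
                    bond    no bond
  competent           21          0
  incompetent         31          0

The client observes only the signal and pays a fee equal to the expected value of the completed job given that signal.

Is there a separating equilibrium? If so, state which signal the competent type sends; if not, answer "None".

Try competent → bond, incompetent → no bond:
  If types separate, bond earns payment 107 and no bond earns 71.
  Competent: bond gives 107 − 21 = 86; no bond gives 71 − 0 = 71. No deviation. ✓
  Incompetent: no bond gives 71 − 0 = 71; bond gives 107 − 31 = 76. Would deviate. ✗
Try competent → no bond, incompetent → bond:
  If types separate, no bond earns payment 107 and bond earns 71.
  Competent: no bond gives 107 − 0 = 107; bond gives 71 − 21 = 50. No deviation. ✓
  Incompetent: bond gives 71 − 31 = 40; no bond gives 107 − 0 = 107. Would deviate. ✗
Neither assignment is incentive-compatible.

None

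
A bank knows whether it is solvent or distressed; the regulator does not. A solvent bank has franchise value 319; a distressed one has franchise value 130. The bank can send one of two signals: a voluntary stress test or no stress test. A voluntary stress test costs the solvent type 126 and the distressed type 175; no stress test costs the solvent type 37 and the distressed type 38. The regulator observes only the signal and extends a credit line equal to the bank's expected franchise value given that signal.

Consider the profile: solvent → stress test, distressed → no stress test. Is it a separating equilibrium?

If types separate, stress test earns payment 319 and no stress test earns 130.
Solvent: stress test gives 319 − 126 = 193; no stress test gives 130 − 37 = 93. No deviation. ✓
Distressed: no stress test gives 130 − 38 = 92; stress test gives 319 − 175 = 144. Would deviate. ✗

No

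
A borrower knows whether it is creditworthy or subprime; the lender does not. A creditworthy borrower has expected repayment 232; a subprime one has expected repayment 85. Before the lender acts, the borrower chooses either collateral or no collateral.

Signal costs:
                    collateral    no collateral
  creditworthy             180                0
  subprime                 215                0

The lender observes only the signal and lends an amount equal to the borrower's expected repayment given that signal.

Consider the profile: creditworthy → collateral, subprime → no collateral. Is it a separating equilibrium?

No

Under separation the lender infers type exactly: collateral → creditworthy (pays 232), no collateral → subprime (pays 85).
Creditworthy: collateral gives 232 − 180 = 52; no collateral gives 85 − 0 = 85. Would deviate. ✗
Subprime: no collateral gives 85 − 0 = 85; collateral gives 232 − 215 = 17. No deviation. ✓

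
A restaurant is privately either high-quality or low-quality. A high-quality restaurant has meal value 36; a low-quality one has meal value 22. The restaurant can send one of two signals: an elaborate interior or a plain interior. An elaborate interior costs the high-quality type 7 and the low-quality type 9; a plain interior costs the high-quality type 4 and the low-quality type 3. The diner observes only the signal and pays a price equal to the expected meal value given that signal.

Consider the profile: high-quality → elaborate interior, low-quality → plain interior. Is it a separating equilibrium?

No

If types separate, elaborate interior earns payment 36 and plain interior earns 22.
High-quality: elaborate interior gives 36 − 7 = 29; plain interior gives 22 − 4 = 18. No deviation. ✓
Low-quality: plain interior gives 22 − 3 = 19; elaborate interior gives 36 − 9 = 27. Would deviate. ✗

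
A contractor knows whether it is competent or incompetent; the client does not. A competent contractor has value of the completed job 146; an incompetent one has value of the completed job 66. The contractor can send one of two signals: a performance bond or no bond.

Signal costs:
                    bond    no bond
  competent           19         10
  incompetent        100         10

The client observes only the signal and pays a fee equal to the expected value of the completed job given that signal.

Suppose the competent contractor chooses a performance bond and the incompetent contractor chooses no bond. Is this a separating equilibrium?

Yes

Under separation the client infers type exactly: bond → competent (pays 146), no bond → incompetent (pays 66).
Competent: bond gives 146 − 19 = 127; no bond gives 66 − 10 = 56. No deviation. ✓
Incompetent: no bond gives 66 − 10 = 56; bond gives 146 − 100 = 46. No deviation. ✓
Neither type gains from mimicking the other.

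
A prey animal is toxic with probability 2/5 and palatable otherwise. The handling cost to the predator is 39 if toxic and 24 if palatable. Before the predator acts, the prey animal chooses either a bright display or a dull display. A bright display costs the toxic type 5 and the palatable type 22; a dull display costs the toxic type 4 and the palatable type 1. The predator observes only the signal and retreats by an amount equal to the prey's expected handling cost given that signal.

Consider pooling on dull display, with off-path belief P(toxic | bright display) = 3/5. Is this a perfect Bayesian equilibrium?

At the pooled signal (dull display) the predator holds the prior 2/5 and pays 2/5·39 + 3/5·24 = 30. Off-path (bright display) belief 3/5 gives 3/5·39 + 2/5·24 = 33.
Toxic: dull display gives 30 − 4 = 26; bright display gives 33 − 5 = 28. Deviates. ✗
Palatable: dull display gives 30 − 1 = 29; bright display gives 33 − 22 = 11. Stays. ✓

No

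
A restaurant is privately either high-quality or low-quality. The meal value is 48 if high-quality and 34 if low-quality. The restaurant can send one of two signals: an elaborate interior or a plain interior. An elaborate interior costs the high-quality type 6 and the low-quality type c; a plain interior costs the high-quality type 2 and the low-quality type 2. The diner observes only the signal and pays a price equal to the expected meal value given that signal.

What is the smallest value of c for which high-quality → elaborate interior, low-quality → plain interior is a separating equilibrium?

Under separation: elaborate interior → high-quality (pays 48); plain interior → low-quality (pays 34).
High-quality: 48 − 6 = 42 ≥ 34 − 2 = 32. Holds regardless of c. ✓
Low-quality: 34 − 2 ≥ 48 − c, so c ≥ 48 − 32 = 16.

16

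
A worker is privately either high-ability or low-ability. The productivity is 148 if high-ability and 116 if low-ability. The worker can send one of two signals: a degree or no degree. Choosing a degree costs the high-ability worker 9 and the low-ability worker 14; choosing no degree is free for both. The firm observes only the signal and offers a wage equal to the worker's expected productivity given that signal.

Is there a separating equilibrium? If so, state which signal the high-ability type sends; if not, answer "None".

Try high-ability → degree, low-ability → no degree:
  Under separation the firm infers type exactly: degree → high-ability (pays 148), no degree → low-ability (pays 116).
  High-ability: degree gives 148 − 9 = 139; no degree gives 116 − 0 = 116. No deviation. ✓
  Low-ability: no degree gives 116 − 0 = 116; degree gives 148 − 14 = 134. Would deviate. ✗
Try high-ability → no degree, low-ability → degree:
  Under separation the firm infers type exactly: no degree → high-ability (pays 148), degree → low-ability (pays 116).
  High-ability: no degree gives 148 − 0 = 148; degree gives 116 − 9 = 107. No deviation. ✓
  Low-ability: degree gives 116 − 14 = 102; no degree gives 148 − 0 = 148. Would deviate. ✗
Neither assignment is incentive-compatible.

None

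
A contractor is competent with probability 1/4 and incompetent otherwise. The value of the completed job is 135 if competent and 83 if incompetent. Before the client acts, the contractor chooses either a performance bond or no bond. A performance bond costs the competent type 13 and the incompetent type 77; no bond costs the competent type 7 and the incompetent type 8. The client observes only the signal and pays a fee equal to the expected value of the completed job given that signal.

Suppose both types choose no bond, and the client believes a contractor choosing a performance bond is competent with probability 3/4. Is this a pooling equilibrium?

No

At the pooled signal (no bond) the client holds the prior 1/4 and pays 1/4·135 + 3/4·83 = 96. Off-path (bond) belief 3/4 gives 3/4·135 + 1/4·83 = 122.
Competent: no bond gives 96 − 7 = 89; bond gives 122 − 13 = 109. Deviates. ✗
Incompetent: no bond gives 96 − 8 = 88; bond gives 122 − 77 = 45. Stays. ✓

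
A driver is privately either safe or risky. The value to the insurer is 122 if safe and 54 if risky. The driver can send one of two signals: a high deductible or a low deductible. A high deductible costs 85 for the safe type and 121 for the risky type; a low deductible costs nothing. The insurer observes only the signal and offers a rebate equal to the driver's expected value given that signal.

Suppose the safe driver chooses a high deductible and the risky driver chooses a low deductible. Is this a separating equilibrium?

Under separation the insurer infers type exactly: high deductible → safe (pays 122), low deductible → risky (pays 54).
Safe: high deductible gives 122 − 85 = 37; low deductible gives 54 − 0 = 54. Would deviate. ✗
Risky: low deductible gives 54 − 0 = 54; high deductible gives 122 − 121 = 1. No deviation. ✓

No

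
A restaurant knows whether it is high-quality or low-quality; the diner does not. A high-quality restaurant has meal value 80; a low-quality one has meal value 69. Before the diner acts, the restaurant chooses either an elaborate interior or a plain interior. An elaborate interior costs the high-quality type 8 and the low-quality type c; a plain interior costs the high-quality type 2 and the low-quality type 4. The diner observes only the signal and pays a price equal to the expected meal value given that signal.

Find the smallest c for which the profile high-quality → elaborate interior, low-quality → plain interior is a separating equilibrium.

Under separation: elaborate interior → high-quality (pays 80); plain interior → low-quality (pays 69).
High-quality: 80 − 8 = 72 ≥ 69 − 2 = 67. Holds regardless of c. ✓
Low-quality: 69 − 4 ≥ 80 − c, so c ≥ 80 − 65 = 15.

15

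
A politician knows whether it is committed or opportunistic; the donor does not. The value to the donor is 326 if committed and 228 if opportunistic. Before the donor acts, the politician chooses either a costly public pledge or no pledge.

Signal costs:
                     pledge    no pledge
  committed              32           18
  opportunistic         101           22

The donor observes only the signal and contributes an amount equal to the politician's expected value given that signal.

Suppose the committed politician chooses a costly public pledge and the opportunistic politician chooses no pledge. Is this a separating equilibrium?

No

If types separate, pledge earns payment 326 and no pledge earns 228.
Committed: pledge gives 326 − 32 = 294; no pledge gives 228 − 18 = 210. No deviation. ✓
Opportunistic: no pledge gives 228 − 22 = 206; pledge gives 326 − 101 = 225. Would deviate. ✗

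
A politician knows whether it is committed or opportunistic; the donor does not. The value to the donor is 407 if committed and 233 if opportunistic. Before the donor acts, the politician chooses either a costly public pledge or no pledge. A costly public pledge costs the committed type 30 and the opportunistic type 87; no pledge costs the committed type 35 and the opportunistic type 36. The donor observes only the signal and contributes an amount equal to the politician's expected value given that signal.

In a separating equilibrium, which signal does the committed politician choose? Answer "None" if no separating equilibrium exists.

Try committed → pledge, opportunistic → no pledge:
  If types separate, pledge earns payment 407 and no pledge earns 233.
  Committed: pledge gives 407 − 30 = 377; no pledge gives 233 − 35 = 198. No deviation. ✓
  Opportunistic: no pledge gives 233 − 36 = 197; pledge gives 407 − 87 = 320. Would deviate. ✗
Try committed → no pledge, opportunistic → pledge:
  If types separate, no pledge earns payment 407 and pledge earns 233.
  Committed: no pledge gives 407 − 35 = 372; pledge gives 233 − 30 = 203. No deviation. ✓
  Opportunistic: pledge gives 233 − 87 = 146; no pledge gives 407 − 36 = 371. Would deviate. ✗
Neither assignment is incentive-compatible.

None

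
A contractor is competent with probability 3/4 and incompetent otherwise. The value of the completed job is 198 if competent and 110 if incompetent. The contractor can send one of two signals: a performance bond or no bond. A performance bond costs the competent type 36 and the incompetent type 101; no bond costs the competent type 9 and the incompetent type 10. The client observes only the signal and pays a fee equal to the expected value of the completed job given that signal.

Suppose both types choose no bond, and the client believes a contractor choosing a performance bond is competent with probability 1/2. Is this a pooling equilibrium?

On the equilibrium path (no bond) the client holds the prior 3/4 and pays 3/4·198 + 1/4·110 = 176. Off-path (bond) belief 1/2 gives 1/2·198 + 1/2·110 = 154.
Competent: no bond gives 176 − 9 = 167; bond gives 154 − 36 = 118. Stays. ✓
Incompetent: no bond gives 176 − 10 = 166; bond gives 154 − 101 = 53. Stays. ✓
Beliefs are Bayes-consistent on-path and both types best-respond.

Yes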